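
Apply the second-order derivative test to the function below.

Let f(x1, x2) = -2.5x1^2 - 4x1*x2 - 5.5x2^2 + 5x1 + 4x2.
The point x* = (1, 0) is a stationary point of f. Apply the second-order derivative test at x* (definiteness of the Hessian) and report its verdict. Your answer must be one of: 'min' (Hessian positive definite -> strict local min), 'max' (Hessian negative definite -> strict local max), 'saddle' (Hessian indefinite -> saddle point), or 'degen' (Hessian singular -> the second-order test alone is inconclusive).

Compute the Hessian H = grad^2 f:
  H = [[-5, -4], [-4, -11]]
Verify stationarity: grad f(x*) = H x* + g = (0, 0).
Eigenvalues of H: -13, -3.
Both eigenvalues < 0, so H is negative definite -> x* is a strict local max.

max


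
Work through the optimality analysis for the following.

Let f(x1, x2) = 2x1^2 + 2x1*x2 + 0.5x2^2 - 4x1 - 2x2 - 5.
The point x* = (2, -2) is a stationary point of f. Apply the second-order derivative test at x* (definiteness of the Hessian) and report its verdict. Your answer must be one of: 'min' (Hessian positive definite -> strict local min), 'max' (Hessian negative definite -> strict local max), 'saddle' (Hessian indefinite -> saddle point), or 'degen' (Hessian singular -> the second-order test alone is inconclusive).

Compute the Hessian H = grad^2 f:
  H = [[4, 2], [2, 1]]
Verify stationarity: grad f(x*) = H x* + g = (0, 0).
Eigenvalues of H: 0, 5.
H has a zero eigenvalue (singular; positive semidefinite but not definite), so H is neither positive definite, negative definite, nor indefinite. The second-order test alone is inconclusive -> degen.
(Indeed, f is constant along the null direction of H through x*, so x* is not a strict local extremum.)

degen


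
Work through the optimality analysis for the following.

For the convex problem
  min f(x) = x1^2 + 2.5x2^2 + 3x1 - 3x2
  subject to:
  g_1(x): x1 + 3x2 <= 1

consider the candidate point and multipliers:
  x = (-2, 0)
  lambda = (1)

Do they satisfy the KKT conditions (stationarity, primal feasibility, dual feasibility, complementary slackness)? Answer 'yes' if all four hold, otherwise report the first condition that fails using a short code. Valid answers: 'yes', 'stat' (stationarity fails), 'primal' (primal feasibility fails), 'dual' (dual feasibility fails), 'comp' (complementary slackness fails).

Gradient of f: grad f(x) = Q x + c = (-1, -3)
Constraint values g_i(x) = a_i^T x - b_i:
  g_1((-2, 0)) = -3
Stationarity residual: grad f(x) + sum_i lambda_i a_i = (0, 0)
  -> stationarity OK
Primal feasibility (all g_i <= 0): OK
Dual feasibility (all lambda_i >= 0): OK
Complementary slackness (lambda_i * g_i(x) = 0 for all i): FAILS

Verdict: the first failing condition is complementary_slackness -> comp.

comp


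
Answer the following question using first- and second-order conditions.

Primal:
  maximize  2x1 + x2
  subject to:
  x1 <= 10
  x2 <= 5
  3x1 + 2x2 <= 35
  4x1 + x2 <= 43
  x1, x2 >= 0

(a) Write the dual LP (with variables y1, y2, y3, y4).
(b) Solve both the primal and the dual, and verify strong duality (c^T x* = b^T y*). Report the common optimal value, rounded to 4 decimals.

The standard primal-dual pair for 'max c^T x s.t. A x <= b, x >= 0' is:
  Dual:  min b^T y  s.t.  A^T y >= c,  y >= 0.

So the dual LP is:
  minimize  10y1 + 5y2 + 35y3 + 43y4
  subject to:
    y1 + 3y3 + 4y4 >= 2
    y2 + 2y3 + y4 >= 1
    y1, y2, y3, y4 >= 0

Solving the primal: x* = (10, 2.5).
  primal value c^T x* = 22.5.
Solving the dual: y* = (0.5, 0, 0.5, 0).
  dual value b^T y* = 22.5.
Strong duality: c^T x* = b^T y*. Confirmed.

22.5


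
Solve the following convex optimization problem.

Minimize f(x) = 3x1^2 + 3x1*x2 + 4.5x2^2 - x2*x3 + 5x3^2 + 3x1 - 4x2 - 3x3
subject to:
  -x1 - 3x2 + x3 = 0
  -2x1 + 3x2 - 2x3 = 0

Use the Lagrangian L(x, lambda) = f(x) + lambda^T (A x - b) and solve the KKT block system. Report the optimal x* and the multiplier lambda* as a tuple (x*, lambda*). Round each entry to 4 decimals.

Form the Lagrangian:
  L(x, lambda) = (1/2) x^T Q x + c^T x + lambda^T (A x - b)
Stationarity (grad_x L = 0): Q x + c + A^T lambda = 0.
Primal feasibility: A x = b.

This gives the KKT block system:
  [ Q   A^T ] [ x     ]   [-c ]
  [ A    0  ] [ lambda ] = [ b ]

Solving the linear system:
  x*      = (-0.1806, 0.2407, 0.5417)
  lambda* = (0.2315, 1.2037)
  f(x*)   = -1.5648

x* = (-0.1806, 0.2407, 0.5417), lambda* = (0.2315, 1.2037)


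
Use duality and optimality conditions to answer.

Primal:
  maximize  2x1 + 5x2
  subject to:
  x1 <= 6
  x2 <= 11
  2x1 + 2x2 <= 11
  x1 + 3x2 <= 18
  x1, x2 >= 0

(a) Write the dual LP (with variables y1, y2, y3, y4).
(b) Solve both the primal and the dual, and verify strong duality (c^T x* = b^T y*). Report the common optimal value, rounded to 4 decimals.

The standard primal-dual pair for 'max c^T x s.t. A x <= b, x >= 0' is:
  Dual:  min b^T y  s.t.  A^T y >= c,  y >= 0.

So the dual LP is:
  minimize  6y1 + 11y2 + 11y3 + 18y4
  subject to:
    y1 + 2y3 + y4 >= 2
    y2 + 2y3 + 3y4 >= 5
    y1, y2, y3, y4 >= 0

Solving the primal: x* = (0, 5.5).
  primal value c^T x* = 27.5.
Solving the dual: y* = (0, 0, 2.5, 0).
  dual value b^T y* = 27.5.
Strong duality: c^T x* = b^T y*. Confirmed.

27.5


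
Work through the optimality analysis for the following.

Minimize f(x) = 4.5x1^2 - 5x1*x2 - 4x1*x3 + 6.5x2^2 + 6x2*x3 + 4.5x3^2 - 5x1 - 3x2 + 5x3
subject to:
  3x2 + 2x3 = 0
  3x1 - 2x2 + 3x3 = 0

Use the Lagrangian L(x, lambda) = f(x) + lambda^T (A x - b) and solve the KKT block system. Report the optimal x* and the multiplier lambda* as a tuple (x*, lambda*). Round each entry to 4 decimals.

Form the Lagrangian:
  L(x, lambda) = (1/2) x^T Q x + c^T x + lambda^T (A x - b)
Stationarity (grad_x L = 0): Q x + c + A^T lambda = 0.
Primal feasibility: A x = b.

This gives the KKT block system:
  [ Q   A^T ] [ x     ]   [-c ]
  [ A    0  ] [ lambda ] = [ b ]

Solving the linear system:
  x*      = (0.7475, 0.345, -0.5175)
  lambda* = (1.3252, -0.6909)
  f(x*)   = -3.6801

x* = (0.7475, 0.345, -0.5175), lambda* = (1.3252, -0.6909)


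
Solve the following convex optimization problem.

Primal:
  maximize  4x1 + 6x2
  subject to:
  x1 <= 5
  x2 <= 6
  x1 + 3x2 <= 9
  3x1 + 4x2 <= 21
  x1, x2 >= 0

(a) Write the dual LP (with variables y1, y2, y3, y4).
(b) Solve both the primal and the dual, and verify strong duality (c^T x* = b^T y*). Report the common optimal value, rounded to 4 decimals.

The standard primal-dual pair for 'max c^T x s.t. A x <= b, x >= 0' is:
  Dual:  min b^T y  s.t.  A^T y >= c,  y >= 0.

So the dual LP is:
  minimize  5y1 + 6y2 + 9y3 + 21y4
  subject to:
    y1 + y3 + 3y4 >= 4
    y2 + 3y3 + 4y4 >= 6
    y1, y2, y3, y4 >= 0

Solving the primal: x* = (5, 1.3333).
  primal value c^T x* = 28.
Solving the dual: y* = (2, 0, 2, 0).
  dual value b^T y* = 28.
Strong duality: c^T x* = b^T y*. Confirmed.

28


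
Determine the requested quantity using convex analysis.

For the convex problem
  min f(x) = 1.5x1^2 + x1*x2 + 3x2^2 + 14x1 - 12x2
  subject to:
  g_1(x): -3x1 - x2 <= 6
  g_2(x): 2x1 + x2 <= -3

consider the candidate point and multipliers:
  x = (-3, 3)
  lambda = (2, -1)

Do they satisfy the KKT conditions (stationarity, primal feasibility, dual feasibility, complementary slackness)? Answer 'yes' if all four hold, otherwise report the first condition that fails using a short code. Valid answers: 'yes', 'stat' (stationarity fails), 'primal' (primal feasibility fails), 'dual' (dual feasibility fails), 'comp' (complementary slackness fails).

Gradient of f: grad f(x) = Q x + c = (8, 3)
Constraint values g_i(x) = a_i^T x - b_i:
  g_1((-3, 3)) = 0
  g_2((-3, 3)) = 0
Stationarity residual: grad f(x) + sum_i lambda_i a_i = (0, 0)
  -> stationarity OK
Primal feasibility (all g_i <= 0): OK
Dual feasibility (all lambda_i >= 0): FAILS
Complementary slackness (lambda_i * g_i(x) = 0 for all i): OK

Verdict: the first failing condition is dual_feasibility -> dual.

dual


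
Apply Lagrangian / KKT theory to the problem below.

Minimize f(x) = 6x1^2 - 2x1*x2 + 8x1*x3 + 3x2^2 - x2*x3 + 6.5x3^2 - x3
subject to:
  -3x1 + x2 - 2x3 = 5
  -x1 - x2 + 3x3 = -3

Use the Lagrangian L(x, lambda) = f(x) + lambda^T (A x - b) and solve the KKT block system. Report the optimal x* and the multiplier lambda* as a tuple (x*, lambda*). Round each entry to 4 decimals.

Form the Lagrangian:
  L(x, lambda) = (1/2) x^T Q x + c^T x + lambda^T (A x - b)
Stationarity (grad_x L = 0): Q x + c + A^T lambda = 0.
Primal feasibility: A x = b.

This gives the KKT block system:
  [ Q   A^T ] [ x     ]   [-c ]
  [ A    0  ] [ lambda ] = [ b ]

Solving the linear system:
  x*      = (-0.7221, 1.0569, -0.8884)
  lambda* = (-6.6401, 2.0342)
  f(x*)   = 20.0957

x* = (-0.7221, 1.0569, -0.8884), lambda* = (-6.6401, 2.0342)


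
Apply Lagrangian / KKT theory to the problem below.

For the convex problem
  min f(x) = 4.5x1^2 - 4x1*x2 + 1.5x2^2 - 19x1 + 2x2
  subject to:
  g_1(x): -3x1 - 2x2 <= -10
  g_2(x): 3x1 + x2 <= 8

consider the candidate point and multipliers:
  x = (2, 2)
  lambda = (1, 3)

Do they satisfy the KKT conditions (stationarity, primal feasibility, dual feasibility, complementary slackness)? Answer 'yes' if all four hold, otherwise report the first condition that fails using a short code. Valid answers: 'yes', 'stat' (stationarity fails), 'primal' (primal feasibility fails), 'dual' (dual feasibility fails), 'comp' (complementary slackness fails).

Gradient of f: grad f(x) = Q x + c = (-9, 0)
Constraint values g_i(x) = a_i^T x - b_i:
  g_1((2, 2)) = 0
  g_2((2, 2)) = 0
Stationarity residual: grad f(x) + sum_i lambda_i a_i = (-3, 1)
  -> stationarity FAILS
Primal feasibility (all g_i <= 0): OK
Dual feasibility (all lambda_i >= 0): OK
Complementary slackness (lambda_i * g_i(x) = 0 for all i): OK

Verdict: the first failing condition is stationarity -> stat.

stat


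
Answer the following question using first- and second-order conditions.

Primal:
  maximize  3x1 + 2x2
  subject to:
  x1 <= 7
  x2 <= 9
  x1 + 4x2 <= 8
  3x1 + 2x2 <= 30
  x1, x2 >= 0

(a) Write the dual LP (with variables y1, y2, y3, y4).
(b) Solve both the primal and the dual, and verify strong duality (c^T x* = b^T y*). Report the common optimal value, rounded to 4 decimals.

The standard primal-dual pair for 'max c^T x s.t. A x <= b, x >= 0' is:
  Dual:  min b^T y  s.t.  A^T y >= c,  y >= 0.

So the dual LP is:
  minimize  7y1 + 9y2 + 8y3 + 30y4
  subject to:
    y1 + y3 + 3y4 >= 3
    y2 + 4y3 + 2y4 >= 2
    y1, y2, y3, y4 >= 0

Solving the primal: x* = (7, 0.25).
  primal value c^T x* = 21.5.
Solving the dual: y* = (2.5, 0, 0.5, 0).
  dual value b^T y* = 21.5.
Strong duality: c^T x* = b^T y*. Confirmed.

21.5


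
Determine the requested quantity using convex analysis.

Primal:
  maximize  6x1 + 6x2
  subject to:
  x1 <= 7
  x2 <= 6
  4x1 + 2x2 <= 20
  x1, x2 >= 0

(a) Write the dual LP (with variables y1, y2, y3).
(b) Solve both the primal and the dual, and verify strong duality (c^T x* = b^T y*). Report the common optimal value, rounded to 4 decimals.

The standard primal-dual pair for 'max c^T x s.t. A x <= b, x >= 0' is:
  Dual:  min b^T y  s.t.  A^T y >= c,  y >= 0.

So the dual LP is:
  minimize  7y1 + 6y2 + 20y3
  subject to:
    y1 + 4y3 >= 6
    y2 + 2y3 >= 6
    y1, y2, y3 >= 0

Solving the primal: x* = (2, 6).
  primal value c^T x* = 48.
Solving the dual: y* = (0, 3, 1.5).
  dual value b^T y* = 48.
Strong duality: c^T x* = b^T y*. Confirmed.

48


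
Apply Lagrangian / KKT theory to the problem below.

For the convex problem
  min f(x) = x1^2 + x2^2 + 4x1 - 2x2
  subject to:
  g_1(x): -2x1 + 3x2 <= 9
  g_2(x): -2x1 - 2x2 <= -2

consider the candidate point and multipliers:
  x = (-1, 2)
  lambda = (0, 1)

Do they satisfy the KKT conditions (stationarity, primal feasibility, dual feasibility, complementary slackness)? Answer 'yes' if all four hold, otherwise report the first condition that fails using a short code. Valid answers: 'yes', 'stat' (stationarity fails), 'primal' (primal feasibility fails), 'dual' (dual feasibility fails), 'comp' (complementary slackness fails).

Gradient of f: grad f(x) = Q x + c = (2, 2)
Constraint values g_i(x) = a_i^T x - b_i:
  g_1((-1, 2)) = -1
  g_2((-1, 2)) = 0
Stationarity residual: grad f(x) + sum_i lambda_i a_i = (0, 0)
  -> stationarity OK
Primal feasibility (all g_i <= 0): OK
Dual feasibility (all lambda_i >= 0): OK
Complementary slackness (lambda_i * g_i(x) = 0 for all i): OK

Verdict: yes, KKT holds.

yes


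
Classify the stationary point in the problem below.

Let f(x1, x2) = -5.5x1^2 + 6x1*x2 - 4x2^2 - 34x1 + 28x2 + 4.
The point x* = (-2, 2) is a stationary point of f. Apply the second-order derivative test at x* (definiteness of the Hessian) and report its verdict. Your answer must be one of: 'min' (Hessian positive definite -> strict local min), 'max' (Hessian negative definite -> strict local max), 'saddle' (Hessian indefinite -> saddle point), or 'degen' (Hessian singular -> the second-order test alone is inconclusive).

Compute the Hessian H = grad^2 f:
  H = [[-11, 6], [6, -8]]
Verify stationarity: grad f(x*) = H x* + g = (0, 0).
Eigenvalues of H: -15.6847, -3.3153.
Both eigenvalues < 0, so H is negative definite -> x* is a strict local max.

max


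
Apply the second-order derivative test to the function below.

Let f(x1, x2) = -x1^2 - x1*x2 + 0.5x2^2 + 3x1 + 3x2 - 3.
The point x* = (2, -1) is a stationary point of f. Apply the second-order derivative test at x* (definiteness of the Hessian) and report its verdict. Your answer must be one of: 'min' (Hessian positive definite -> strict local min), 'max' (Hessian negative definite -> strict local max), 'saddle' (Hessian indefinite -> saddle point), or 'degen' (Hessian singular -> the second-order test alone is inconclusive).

Compute the Hessian H = grad^2 f:
  H = [[-2, -1], [-1, 1]]
Verify stationarity: grad f(x*) = H x* + g = (0, 0).
Eigenvalues of H: -2.3028, 1.3028.
Eigenvalues have mixed signs, so H is indefinite -> x* is a saddle point.

saddle


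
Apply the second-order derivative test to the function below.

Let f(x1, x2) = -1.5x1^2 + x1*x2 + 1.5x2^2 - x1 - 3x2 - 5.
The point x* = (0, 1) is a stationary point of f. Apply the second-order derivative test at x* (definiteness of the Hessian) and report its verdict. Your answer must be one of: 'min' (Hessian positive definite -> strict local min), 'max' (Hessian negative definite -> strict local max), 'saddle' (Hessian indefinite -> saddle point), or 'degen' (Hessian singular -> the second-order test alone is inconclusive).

Compute the Hessian H = grad^2 f:
  H = [[-3, 1], [1, 3]]
Verify stationarity: grad f(x*) = H x* + g = (0, 0).
Eigenvalues of H: -3.1623, 3.1623.
Eigenvalues have mixed signs, so H is indefinite -> x* is a saddle point.

saddle


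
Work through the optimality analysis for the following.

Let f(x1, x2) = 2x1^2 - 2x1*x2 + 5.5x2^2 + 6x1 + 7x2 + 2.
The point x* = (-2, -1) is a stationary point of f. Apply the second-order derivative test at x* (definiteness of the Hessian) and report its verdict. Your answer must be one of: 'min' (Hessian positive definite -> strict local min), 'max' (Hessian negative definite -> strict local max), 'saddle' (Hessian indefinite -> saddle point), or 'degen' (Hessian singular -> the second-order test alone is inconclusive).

Compute the Hessian H = grad^2 f:
  H = [[4, -2], [-2, 11]]
Verify stationarity: grad f(x*) = H x* + g = (0, 0).
Eigenvalues of H: 3.4689, 11.5311.
Both eigenvalues > 0, so H is positive definite -> x* is a strict local min.

min


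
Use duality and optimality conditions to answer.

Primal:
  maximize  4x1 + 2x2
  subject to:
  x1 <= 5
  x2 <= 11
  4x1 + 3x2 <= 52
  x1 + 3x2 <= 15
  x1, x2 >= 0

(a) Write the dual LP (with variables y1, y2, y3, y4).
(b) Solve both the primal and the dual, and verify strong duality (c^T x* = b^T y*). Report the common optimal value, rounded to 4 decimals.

The standard primal-dual pair for 'max c^T x s.t. A x <= b, x >= 0' is:
  Dual:  min b^T y  s.t.  A^T y >= c,  y >= 0.

So the dual LP is:
  minimize  5y1 + 11y2 + 52y3 + 15y4
  subject to:
    y1 + 4y3 + y4 >= 4
    y2 + 3y3 + 3y4 >= 2
    y1, y2, y3, y4 >= 0

Solving the primal: x* = (5, 3.3333).
  primal value c^T x* = 26.6667.
Solving the dual: y* = (3.3333, 0, 0, 0.6667).
  dual value b^T y* = 26.6667.
Strong duality: c^T x* = b^T y*. Confirmed.

26.6667


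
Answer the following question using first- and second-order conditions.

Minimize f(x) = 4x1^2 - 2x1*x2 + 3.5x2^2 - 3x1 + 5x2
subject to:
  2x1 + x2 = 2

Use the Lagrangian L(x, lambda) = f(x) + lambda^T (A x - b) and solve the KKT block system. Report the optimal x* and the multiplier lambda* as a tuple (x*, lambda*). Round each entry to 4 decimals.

Form the Lagrangian:
  L(x, lambda) = (1/2) x^T Q x + c^T x + lambda^T (A x - b)
Stationarity (grad_x L = 0): Q x + c + A^T lambda = 0.
Primal feasibility: A x = b.

This gives the KKT block system:
  [ Q   A^T ] [ x     ]   [-c ]
  [ A    0  ] [ lambda ] = [ b ]

Solving the linear system:
  x*      = (1.0227, -0.0455)
  lambda* = (-2.6364)
  f(x*)   = 0.9886

x* = (1.0227, -0.0455), lambda* = (-2.6364)


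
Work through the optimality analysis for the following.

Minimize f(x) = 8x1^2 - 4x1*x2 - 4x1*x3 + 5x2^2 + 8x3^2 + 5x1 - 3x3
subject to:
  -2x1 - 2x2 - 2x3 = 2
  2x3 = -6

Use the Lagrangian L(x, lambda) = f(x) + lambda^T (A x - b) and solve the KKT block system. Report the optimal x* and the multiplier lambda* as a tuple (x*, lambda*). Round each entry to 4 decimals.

Form the Lagrangian:
  L(x, lambda) = (1/2) x^T Q x + c^T x + lambda^T (A x - b)
Stationarity (grad_x L = 0): Q x + c + A^T lambda = 0.
Primal feasibility: A x = b.

This gives the KKT block system:
  [ Q   A^T ] [ x     ]   [-c ]
  [ A    0  ] [ lambda ] = [ b ]

Solving the linear system:
  x*      = (0.3235, 1.6765, -3)
  lambda* = (7.7353, 33.8824)
  f(x*)   = 99.2206

x* = (0.3235, 1.6765, -3), lambda* = (7.7353, 33.8824)


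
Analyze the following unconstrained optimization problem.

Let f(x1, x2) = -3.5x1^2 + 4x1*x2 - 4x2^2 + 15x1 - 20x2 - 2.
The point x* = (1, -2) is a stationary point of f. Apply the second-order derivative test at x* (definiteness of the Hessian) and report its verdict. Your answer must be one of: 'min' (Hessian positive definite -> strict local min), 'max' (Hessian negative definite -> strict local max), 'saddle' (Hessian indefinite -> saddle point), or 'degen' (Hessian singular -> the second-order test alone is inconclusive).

Compute the Hessian H = grad^2 f:
  H = [[-7, 4], [4, -8]]
Verify stationarity: grad f(x*) = H x* + g = (0, 0).
Eigenvalues of H: -11.5311, -3.4689.
Both eigenvalues < 0, so H is negative definite -> x* is a strict local max.

max


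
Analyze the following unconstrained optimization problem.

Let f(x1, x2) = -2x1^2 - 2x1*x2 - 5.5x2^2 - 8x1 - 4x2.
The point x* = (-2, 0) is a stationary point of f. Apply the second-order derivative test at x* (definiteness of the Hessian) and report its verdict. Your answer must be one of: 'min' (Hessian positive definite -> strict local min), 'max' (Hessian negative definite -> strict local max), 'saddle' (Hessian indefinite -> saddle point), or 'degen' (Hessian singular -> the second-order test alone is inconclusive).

Compute the Hessian H = grad^2 f:
  H = [[-4, -2], [-2, -11]]
Verify stationarity: grad f(x*) = H x* + g = (0, 0).
Eigenvalues of H: -11.5311, -3.4689.
Both eigenvalues < 0, so H is negative definite -> x* is a strict local max.

max


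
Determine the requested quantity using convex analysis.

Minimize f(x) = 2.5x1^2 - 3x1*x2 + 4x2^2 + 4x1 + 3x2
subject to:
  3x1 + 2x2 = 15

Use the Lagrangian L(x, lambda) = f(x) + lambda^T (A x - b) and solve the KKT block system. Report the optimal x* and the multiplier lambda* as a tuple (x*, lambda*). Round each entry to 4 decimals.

Form the Lagrangian:
  L(x, lambda) = (1/2) x^T Q x + c^T x + lambda^T (A x - b)
Stationarity (grad_x L = 0): Q x + c + A^T lambda = 0.
Primal feasibility: A x = b.

This gives the KKT block system:
  [ Q   A^T ] [ x     ]   [-c ]
  [ A    0  ] [ lambda ] = [ b ]

Solving the linear system:
  x*      = (3.5312, 2.2031)
  lambda* = (-5.0156)
  f(x*)   = 47.9844

x* = (3.5312, 2.2031), lambda* = (-5.0156)


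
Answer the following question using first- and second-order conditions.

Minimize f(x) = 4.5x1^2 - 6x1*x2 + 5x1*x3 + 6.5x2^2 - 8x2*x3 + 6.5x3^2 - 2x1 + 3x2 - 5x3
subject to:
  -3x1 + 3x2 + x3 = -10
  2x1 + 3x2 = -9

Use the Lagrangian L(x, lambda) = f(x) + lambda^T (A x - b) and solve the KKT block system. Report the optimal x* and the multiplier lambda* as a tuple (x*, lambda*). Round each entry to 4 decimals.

Form the Lagrangian:
  L(x, lambda) = (1/2) x^T Q x + c^T x + lambda^T (A x - b)
Stationarity (grad_x L = 0): Q x + c + A^T lambda = 0.
Primal feasibility: A x = b.

This gives the KKT block system:
  [ Q   A^T ] [ x     ]   [-c ]
  [ A    0  ] [ lambda ] = [ b ]

Solving the linear system:
  x*      = (-0.1323, -2.9118, -1.6613)
  lambda* = (3.964, 2.9591)
  f(x*)   = 33.0541

x* = (-0.1323, -2.9118, -1.6613), lambda* = (3.964, 2.9591)


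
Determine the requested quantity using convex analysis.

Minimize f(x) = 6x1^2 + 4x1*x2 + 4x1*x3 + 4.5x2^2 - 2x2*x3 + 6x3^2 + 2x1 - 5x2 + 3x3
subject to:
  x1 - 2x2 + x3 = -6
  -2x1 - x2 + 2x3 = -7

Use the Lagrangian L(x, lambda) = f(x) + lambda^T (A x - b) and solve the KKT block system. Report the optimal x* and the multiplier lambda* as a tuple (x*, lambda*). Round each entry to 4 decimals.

Form the Lagrangian:
  L(x, lambda) = (1/2) x^T Q x + c^T x + lambda^T (A x - b)
Stationarity (grad_x L = 0): Q x + c + A^T lambda = 0.
Primal feasibility: A x = b.

This gives the KKT block system:
  [ Q   A^T ] [ x     ]   [-c ]
  [ A    0  ] [ lambda ] = [ b ]

Solving the linear system:
  x*      = (0.4637, 2.2849, -1.8939)
  lambda* = (6.657, 7.8924)
  f(x*)   = 39.5051

x* = (0.4637, 2.2849, -1.8939), lambda* = (6.657, 7.8924)


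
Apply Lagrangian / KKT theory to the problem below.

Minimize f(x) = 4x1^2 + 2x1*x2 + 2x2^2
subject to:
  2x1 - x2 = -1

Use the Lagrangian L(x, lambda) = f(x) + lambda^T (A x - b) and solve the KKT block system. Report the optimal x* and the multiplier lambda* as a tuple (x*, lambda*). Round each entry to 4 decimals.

Form the Lagrangian:
  L(x, lambda) = (1/2) x^T Q x + c^T x + lambda^T (A x - b)
Stationarity (grad_x L = 0): Q x + c + A^T lambda = 0.
Primal feasibility: A x = b.

This gives the KKT block system:
  [ Q   A^T ] [ x     ]   [-c ]
  [ A    0  ] [ lambda ] = [ b ]

Solving the linear system:
  x*      = (-0.3125, 0.375)
  lambda* = (0.875)
  f(x*)   = 0.4375

x* = (-0.3125, 0.375), lambda* = (0.875)


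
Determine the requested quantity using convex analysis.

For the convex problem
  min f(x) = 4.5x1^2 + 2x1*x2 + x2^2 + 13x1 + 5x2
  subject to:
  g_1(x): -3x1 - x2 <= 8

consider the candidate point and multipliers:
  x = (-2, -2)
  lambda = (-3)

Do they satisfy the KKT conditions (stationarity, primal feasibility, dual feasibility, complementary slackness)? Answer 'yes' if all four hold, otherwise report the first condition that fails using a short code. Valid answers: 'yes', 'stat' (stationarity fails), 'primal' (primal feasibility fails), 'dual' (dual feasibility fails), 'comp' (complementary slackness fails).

Gradient of f: grad f(x) = Q x + c = (-9, -3)
Constraint values g_i(x) = a_i^T x - b_i:
  g_1((-2, -2)) = 0
Stationarity residual: grad f(x) + sum_i lambda_i a_i = (0, 0)
  -> stationarity OK
Primal feasibility (all g_i <= 0): OK
Dual feasibility (all lambda_i >= 0): FAILS
Complementary slackness (lambda_i * g_i(x) = 0 for all i): OK

Verdict: the first failing condition is dual_feasibility -> dual.

dual


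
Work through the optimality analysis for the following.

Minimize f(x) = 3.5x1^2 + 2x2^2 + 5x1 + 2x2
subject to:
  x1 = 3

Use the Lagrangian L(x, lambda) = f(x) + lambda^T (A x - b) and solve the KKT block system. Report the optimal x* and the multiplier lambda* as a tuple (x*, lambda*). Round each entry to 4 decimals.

Form the Lagrangian:
  L(x, lambda) = (1/2) x^T Q x + c^T x + lambda^T (A x - b)
Stationarity (grad_x L = 0): Q x + c + A^T lambda = 0.
Primal feasibility: A x = b.

This gives the KKT block system:
  [ Q   A^T ] [ x     ]   [-c ]
  [ A    0  ] [ lambda ] = [ b ]

Solving the linear system:
  x*      = (3, -0.5)
  lambda* = (-26)
  f(x*)   = 46

x* = (3, -0.5), lambda* = (-26)


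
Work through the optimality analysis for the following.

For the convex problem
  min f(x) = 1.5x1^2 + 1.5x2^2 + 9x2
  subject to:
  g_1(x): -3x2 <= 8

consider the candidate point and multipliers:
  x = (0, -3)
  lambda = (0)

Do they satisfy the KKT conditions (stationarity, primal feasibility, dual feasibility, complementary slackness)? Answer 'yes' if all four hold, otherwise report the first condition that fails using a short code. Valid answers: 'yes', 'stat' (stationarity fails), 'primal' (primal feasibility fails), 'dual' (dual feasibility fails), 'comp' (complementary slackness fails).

Gradient of f: grad f(x) = Q x + c = (0, 0)
Constraint values g_i(x) = a_i^T x - b_i:
  g_1((0, -3)) = 1
Stationarity residual: grad f(x) + sum_i lambda_i a_i = (0, 0)
  -> stationarity OK
Primal feasibility (all g_i <= 0): FAILS
Dual feasibility (all lambda_i >= 0): OK
Complementary slackness (lambda_i * g_i(x) = 0 for all i): OK

Verdict: the first failing condition is primal_feasibility -> primal.

primal


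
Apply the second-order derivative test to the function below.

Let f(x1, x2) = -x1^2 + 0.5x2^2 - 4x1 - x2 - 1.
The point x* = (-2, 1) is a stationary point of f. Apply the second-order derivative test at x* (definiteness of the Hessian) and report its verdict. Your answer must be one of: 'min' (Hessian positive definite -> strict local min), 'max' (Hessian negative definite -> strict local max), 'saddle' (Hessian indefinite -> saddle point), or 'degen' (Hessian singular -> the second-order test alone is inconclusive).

Compute the Hessian H = grad^2 f:
  H = [[-2, 0], [0, 1]]
Verify stationarity: grad f(x*) = H x* + g = (0, 0).
Eigenvalues of H: -2, 1.
Eigenvalues have mixed signs, so H is indefinite -> x* is a saddle point.

saddle


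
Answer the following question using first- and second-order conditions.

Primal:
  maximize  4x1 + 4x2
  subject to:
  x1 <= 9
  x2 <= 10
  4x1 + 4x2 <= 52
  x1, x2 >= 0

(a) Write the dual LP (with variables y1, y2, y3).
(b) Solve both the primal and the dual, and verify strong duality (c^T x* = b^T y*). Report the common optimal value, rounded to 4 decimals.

The standard primal-dual pair for 'max c^T x s.t. A x <= b, x >= 0' is:
  Dual:  min b^T y  s.t.  A^T y >= c,  y >= 0.

So the dual LP is:
  minimize  9y1 + 10y2 + 52y3
  subject to:
    y1 + 4y3 >= 4
    y2 + 4y3 >= 4
    y1, y2, y3 >= 0

Solving the primal: x* = (3, 10).
  primal value c^T x* = 52.
Solving the dual: y* = (0, 0, 1).
  dual value b^T y* = 52.
Strong duality: c^T x* = b^T y*. Confirmed.

52


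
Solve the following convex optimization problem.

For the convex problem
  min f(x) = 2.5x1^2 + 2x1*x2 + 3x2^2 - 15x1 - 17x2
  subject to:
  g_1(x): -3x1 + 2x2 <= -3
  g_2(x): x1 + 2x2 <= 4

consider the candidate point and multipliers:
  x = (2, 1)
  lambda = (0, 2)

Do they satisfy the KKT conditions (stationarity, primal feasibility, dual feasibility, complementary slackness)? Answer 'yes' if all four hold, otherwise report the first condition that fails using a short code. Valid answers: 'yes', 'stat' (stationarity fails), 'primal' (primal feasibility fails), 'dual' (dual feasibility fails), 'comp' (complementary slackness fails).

Gradient of f: grad f(x) = Q x + c = (-3, -7)
Constraint values g_i(x) = a_i^T x - b_i:
  g_1((2, 1)) = -1
  g_2((2, 1)) = 0
Stationarity residual: grad f(x) + sum_i lambda_i a_i = (-1, -3)
  -> stationarity FAILS
Primal feasibility (all g_i <= 0): OK
Dual feasibility (all lambda_i >= 0): OK
Complementary slackness (lambda_i * g_i(x) = 0 for all i): OK

Verdict: the first failing condition is stationarity -> stat.

stat


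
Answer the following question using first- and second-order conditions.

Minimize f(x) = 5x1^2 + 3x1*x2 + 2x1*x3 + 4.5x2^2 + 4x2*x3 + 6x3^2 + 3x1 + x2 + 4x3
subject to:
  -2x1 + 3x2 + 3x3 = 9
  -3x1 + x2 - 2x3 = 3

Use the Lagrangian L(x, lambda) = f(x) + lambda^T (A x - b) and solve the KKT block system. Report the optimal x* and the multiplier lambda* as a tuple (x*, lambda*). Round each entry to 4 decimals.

Form the Lagrangian:
  L(x, lambda) = (1/2) x^T Q x + c^T x + lambda^T (A x - b)
Stationarity (grad_x L = 0): Q x + c + A^T lambda = 0.
Primal feasibility: A x = b.

This gives the KKT block system:
  [ Q   A^T ] [ x     ]   [-c ]
  [ A    0  ] [ lambda ] = [ b ]

Solving the linear system:
  x*      = (-1.2268, 1.2279, 0.9542)
  lambda* = (-4.6982, 1.9069)
  f(x*)   = 18.9638

x* = (-1.2268, 1.2279, 0.9542), lambda* = (-4.6982, 1.9069)


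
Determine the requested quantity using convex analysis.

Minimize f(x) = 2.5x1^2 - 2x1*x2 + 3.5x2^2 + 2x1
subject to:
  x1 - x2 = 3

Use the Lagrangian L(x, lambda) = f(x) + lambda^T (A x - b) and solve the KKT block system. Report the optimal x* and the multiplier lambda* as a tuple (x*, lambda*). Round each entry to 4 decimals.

Form the Lagrangian:
  L(x, lambda) = (1/2) x^T Q x + c^T x + lambda^T (A x - b)
Stationarity (grad_x L = 0): Q x + c + A^T lambda = 0.
Primal feasibility: A x = b.

This gives the KKT block system:
  [ Q   A^T ] [ x     ]   [-c ]
  [ A    0  ] [ lambda ] = [ b ]

Solving the linear system:
  x*      = (1.625, -1.375)
  lambda* = (-12.875)
  f(x*)   = 20.9375

x* = (1.625, -1.375), lambda* = (-12.875)


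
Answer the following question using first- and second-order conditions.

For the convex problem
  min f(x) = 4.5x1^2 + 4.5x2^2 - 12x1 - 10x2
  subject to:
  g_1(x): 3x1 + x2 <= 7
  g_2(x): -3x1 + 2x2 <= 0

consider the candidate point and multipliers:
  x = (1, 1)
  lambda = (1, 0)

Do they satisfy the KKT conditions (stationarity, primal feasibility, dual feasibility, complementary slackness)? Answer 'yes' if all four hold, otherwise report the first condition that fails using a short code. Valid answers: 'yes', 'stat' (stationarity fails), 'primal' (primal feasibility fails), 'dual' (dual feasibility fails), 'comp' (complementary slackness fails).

Gradient of f: grad f(x) = Q x + c = (-3, -1)
Constraint values g_i(x) = a_i^T x - b_i:
  g_1((1, 1)) = -3
  g_2((1, 1)) = -1
Stationarity residual: grad f(x) + sum_i lambda_i a_i = (0, 0)
  -> stationarity OK
Primal feasibility (all g_i <= 0): OK
Dual feasibility (all lambda_i >= 0): OK
Complementary slackness (lambda_i * g_i(x) = 0 for all i): FAILS

Verdict: the first failing condition is complementary_slackness -> comp.

comp


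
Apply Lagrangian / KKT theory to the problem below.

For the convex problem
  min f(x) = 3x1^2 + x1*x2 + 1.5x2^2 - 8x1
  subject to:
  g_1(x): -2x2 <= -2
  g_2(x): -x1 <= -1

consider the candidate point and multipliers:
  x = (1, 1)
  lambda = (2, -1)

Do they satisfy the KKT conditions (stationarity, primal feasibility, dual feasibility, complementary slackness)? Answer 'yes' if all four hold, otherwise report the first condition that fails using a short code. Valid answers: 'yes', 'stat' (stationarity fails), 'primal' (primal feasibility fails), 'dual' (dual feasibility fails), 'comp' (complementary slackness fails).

Gradient of f: grad f(x) = Q x + c = (-1, 4)
Constraint values g_i(x) = a_i^T x - b_i:
  g_1((1, 1)) = 0
  g_2((1, 1)) = 0
Stationarity residual: grad f(x) + sum_i lambda_i a_i = (0, 0)
  -> stationarity OK
Primal feasibility (all g_i <= 0): OK
Dual feasibility (all lambda_i >= 0): FAILS
Complementary slackness (lambda_i * g_i(x) = 0 for all i): OK

Verdict: the first failing condition is dual_feasibility -> dual.

dual


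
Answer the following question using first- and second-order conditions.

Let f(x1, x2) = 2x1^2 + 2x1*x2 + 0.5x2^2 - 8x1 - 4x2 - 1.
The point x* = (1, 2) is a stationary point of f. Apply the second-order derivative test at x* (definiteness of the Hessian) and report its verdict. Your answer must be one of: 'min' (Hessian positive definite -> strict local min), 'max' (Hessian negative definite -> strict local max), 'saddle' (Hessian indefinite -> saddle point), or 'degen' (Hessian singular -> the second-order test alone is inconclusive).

Compute the Hessian H = grad^2 f:
  H = [[4, 2], [2, 1]]
Verify stationarity: grad f(x*) = H x* + g = (0, 0).
Eigenvalues of H: 0, 5.
H has a zero eigenvalue (singular; positive semidefinite but not definite), so H is neither positive definite, negative definite, nor indefinite. The second-order test alone is inconclusive -> degen.
(Indeed, f is constant along the null direction of H through x*, so x* is not a strict local extremum.)

degen


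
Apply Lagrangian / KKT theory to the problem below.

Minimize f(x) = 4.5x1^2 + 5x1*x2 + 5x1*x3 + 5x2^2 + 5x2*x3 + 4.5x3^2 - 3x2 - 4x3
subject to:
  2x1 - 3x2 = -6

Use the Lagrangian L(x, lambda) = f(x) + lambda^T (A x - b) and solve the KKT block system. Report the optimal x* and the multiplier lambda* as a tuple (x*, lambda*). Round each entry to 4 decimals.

Form the Lagrangian:
  L(x, lambda) = (1/2) x^T Q x + c^T x + lambda^T (A x - b)
Stationarity (grad_x L = 0): Q x + c + A^T lambda = 0.
Primal feasibility: A x = b.

This gives the KKT block system:
  [ Q   A^T ] [ x     ]   [-c ]
  [ A    0  ] [ lambda ] = [ b ]

Solving the linear system:
  x*      = (-1.2729, 1.1514, 0.512)
  lambda* = (1.5697)
  f(x*)   = 1.9582

x* = (-1.2729, 1.1514, 0.512), lambda* = (1.5697)


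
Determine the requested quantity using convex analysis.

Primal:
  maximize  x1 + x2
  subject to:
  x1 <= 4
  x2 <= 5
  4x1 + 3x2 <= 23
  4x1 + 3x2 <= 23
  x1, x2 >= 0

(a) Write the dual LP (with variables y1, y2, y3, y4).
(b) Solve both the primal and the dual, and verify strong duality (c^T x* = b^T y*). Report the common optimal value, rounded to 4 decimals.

The standard primal-dual pair for 'max c^T x s.t. A x <= b, x >= 0' is:
  Dual:  min b^T y  s.t.  A^T y >= c,  y >= 0.

So the dual LP is:
  minimize  4y1 + 5y2 + 23y3 + 23y4
  subject to:
    y1 + 4y3 + 4y4 >= 1
    y2 + 3y3 + 3y4 >= 1
    y1, y2, y3, y4 >= 0

Solving the primal: x* = (2, 5).
  primal value c^T x* = 7.
Solving the dual: y* = (0, 0.25, 0.25, 0).
  dual value b^T y* = 7.
Strong duality: c^T x* = b^T y*. Confirmed.

7


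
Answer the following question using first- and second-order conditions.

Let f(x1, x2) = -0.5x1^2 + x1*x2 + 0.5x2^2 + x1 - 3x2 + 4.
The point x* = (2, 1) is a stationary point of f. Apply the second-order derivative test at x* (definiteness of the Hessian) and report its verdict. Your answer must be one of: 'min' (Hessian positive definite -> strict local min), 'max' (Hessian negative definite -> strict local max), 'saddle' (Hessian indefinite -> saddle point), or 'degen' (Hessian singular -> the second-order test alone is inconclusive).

Compute the Hessian H = grad^2 f:
  H = [[-1, 1], [1, 1]]
Verify stationarity: grad f(x*) = H x* + g = (0, 0).
Eigenvalues of H: -1.4142, 1.4142.
Eigenvalues have mixed signs, so H is indefinite -> x* is a saddle point.

saddle


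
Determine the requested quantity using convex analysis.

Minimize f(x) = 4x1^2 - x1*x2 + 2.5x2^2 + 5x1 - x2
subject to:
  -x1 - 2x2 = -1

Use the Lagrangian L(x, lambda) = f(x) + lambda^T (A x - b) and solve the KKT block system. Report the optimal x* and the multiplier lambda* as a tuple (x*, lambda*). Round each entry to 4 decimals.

Form the Lagrangian:
  L(x, lambda) = (1/2) x^T Q x + c^T x + lambda^T (A x - b)
Stationarity (grad_x L = 0): Q x + c + A^T lambda = 0.
Primal feasibility: A x = b.

This gives the KKT block system:
  [ Q   A^T ] [ x     ]   [-c ]
  [ A    0  ] [ lambda ] = [ b ]

Solving the linear system:
  x*      = (-0.3659, 0.6829)
  lambda* = (1.3902)
  f(x*)   = -0.561

x* = (-0.3659, 0.6829), lambda* = (1.3902)


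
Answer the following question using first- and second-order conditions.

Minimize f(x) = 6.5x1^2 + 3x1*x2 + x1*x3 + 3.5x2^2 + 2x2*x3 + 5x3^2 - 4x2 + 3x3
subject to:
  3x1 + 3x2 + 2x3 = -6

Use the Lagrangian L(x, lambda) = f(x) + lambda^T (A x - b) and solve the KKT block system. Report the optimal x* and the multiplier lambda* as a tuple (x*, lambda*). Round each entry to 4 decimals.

Form the Lagrangian:
  L(x, lambda) = (1/2) x^T Q x + c^T x + lambda^T (A x - b)
Stationarity (grad_x L = 0): Q x + c + A^T lambda = 0.
Primal feasibility: A x = b.

This gives the KKT block system:
  [ Q   A^T ] [ x     ]   [-c ]
  [ A    0  ] [ lambda ] = [ b ]

Solving the linear system:
  x*      = (-0.7459, -0.6313, -0.9342)
  lambda* = (4.1751)
  f(x*)   = 12.3865

x* = (-0.7459, -0.6313, -0.9342), lambda* = (4.1751)


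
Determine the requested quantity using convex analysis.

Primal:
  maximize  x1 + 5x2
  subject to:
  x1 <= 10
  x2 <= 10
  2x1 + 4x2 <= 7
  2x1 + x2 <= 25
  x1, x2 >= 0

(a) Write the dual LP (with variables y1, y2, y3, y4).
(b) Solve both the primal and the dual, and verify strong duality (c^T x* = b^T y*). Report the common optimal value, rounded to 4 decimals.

The standard primal-dual pair for 'max c^T x s.t. A x <= b, x >= 0' is:
  Dual:  min b^T y  s.t.  A^T y >= c,  y >= 0.

So the dual LP is:
  minimize  10y1 + 10y2 + 7y3 + 25y4
  subject to:
    y1 + 2y3 + 2y4 >= 1
    y2 + 4y3 + y4 >= 5
    y1, y2, y3, y4 >= 0

Solving the primal: x* = (0, 1.75).
  primal value c^T x* = 8.75.
Solving the dual: y* = (0, 0, 1.25, 0).
  dual value b^T y* = 8.75.
Strong duality: c^T x* = b^T y*. Confirmed.

8.75


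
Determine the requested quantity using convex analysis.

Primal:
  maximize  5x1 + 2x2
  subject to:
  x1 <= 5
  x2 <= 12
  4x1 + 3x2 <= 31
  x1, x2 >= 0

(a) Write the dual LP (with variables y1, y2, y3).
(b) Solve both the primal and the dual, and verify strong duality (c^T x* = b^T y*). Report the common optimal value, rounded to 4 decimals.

The standard primal-dual pair for 'max c^T x s.t. A x <= b, x >= 0' is:
  Dual:  min b^T y  s.t.  A^T y >= c,  y >= 0.

So the dual LP is:
  minimize  5y1 + 12y2 + 31y3
  subject to:
    y1 + 4y3 >= 5
    y2 + 3y3 >= 2
    y1, y2, y3 >= 0

Solving the primal: x* = (5, 3.6667).
  primal value c^T x* = 32.3333.
Solving the dual: y* = (2.3333, 0, 0.6667).
  dual value b^T y* = 32.3333.
Strong duality: c^T x* = b^T y*. Confirmed.

32.3333


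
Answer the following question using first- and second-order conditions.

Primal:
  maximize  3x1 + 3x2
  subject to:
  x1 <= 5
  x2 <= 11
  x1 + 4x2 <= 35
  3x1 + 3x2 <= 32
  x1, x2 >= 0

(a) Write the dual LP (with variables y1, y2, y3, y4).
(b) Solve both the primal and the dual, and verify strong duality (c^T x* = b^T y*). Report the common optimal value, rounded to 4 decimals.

The standard primal-dual pair for 'max c^T x s.t. A x <= b, x >= 0' is:
  Dual:  min b^T y  s.t.  A^T y >= c,  y >= 0.

So the dual LP is:
  minimize  5y1 + 11y2 + 35y3 + 32y4
  subject to:
    y1 + y3 + 3y4 >= 3
    y2 + 4y3 + 3y4 >= 3
    y1, y2, y3, y4 >= 0

Solving the primal: x* = (5, 5.6667).
  primal value c^T x* = 32.
Solving the dual: y* = (0, 0, 0, 1).
  dual value b^T y* = 32.
Strong duality: c^T x* = b^T y*. Confirmed.

32


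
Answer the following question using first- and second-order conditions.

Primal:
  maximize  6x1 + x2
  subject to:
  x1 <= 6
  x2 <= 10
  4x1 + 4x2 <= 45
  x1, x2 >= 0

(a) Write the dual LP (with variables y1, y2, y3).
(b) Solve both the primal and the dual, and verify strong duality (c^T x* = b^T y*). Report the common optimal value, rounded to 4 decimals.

The standard primal-dual pair for 'max c^T x s.t. A x <= b, x >= 0' is:
  Dual:  min b^T y  s.t.  A^T y >= c,  y >= 0.

So the dual LP is:
  minimize  6y1 + 10y2 + 45y3
  subject to:
    y1 + 4y3 >= 6
    y2 + 4y3 >= 1
    y1, y2, y3 >= 0

Solving the primal: x* = (6, 5.25).
  primal value c^T x* = 41.25.
Solving the dual: y* = (5, 0, 0.25).
  dual value b^T y* = 41.25.
Strong duality: c^T x* = b^T y*. Confirmed.

41.25


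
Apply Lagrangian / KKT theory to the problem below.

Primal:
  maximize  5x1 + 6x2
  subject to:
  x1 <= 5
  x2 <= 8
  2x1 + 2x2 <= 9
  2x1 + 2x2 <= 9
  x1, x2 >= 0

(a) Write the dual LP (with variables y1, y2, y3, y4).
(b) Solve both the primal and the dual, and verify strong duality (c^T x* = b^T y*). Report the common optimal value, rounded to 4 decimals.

The standard primal-dual pair for 'max c^T x s.t. A x <= b, x >= 0' is:
  Dual:  min b^T y  s.t.  A^T y >= c,  y >= 0.

So the dual LP is:
  minimize  5y1 + 8y2 + 9y3 + 9y4
  subject to:
    y1 + 2y3 + 2y4 >= 5
    y2 + 2y3 + 2y4 >= 6
    y1, y2, y3, y4 >= 0

Solving the primal: x* = (0, 4.5).
  primal value c^T x* = 27.
Solving the dual: y* = (0, 0, 3, 0).
  dual value b^T y* = 27.
Strong duality: c^T x* = b^T y*. Confirmed.

27
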